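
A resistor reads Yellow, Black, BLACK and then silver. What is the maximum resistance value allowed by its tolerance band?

44 Ω

Yellow → 4 (first significant figure)
Black → 0 (second significant figure)
Black → ×1 multiplier
Silver → ±10% tolerance
40 × 1 = 40 Ω
Maximum = 40 × (1 + 10/100) = 44 Ω.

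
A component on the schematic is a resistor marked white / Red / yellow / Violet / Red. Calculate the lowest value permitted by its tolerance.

9055200000 Ω

White → 9 (first significant figure)
Red → 2 (second significant figure)
Yellow → 4 (third significant figure)
Violet → ×10^7 multiplier
Red → ±2% tolerance
924 × 10000000 = 9240000000 Ω
Lowest = 9240000000 × (1 − 2/100) = 9055200000 Ω.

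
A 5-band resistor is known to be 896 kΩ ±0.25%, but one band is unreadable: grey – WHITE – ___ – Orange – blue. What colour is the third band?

896000 Ω = 896 × 10^3.
The third band gives digit 6 of the significand, and 6 is blue.

blue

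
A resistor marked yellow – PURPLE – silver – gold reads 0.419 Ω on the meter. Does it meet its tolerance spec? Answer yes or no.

no

Yellow → 4 (first significant figure)
Violet → 7 (second significant figure)
Silver → ×0.01 multiplier
Gold → ±5% tolerance
47 × 0.01 = 0.47 Ω
Allowed range: 0.4465 Ω to 0.4935 Ω.
0.419 Ω lies outside that range.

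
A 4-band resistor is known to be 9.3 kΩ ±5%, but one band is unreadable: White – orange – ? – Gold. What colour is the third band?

9300 Ω = 93 × 10^2.
The third band is the multiplier, 10^2, which is red.

red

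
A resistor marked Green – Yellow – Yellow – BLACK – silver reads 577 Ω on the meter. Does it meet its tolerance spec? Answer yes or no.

Green → 5 (first significant figure)
Yellow → 4 (second significant figure)
Yellow → 4 (third significant figure)
Black → ×1 multiplier
Silver → ±10% tolerance
544 × 1 = 544 Ω
Allowed range: 489.6 Ω to 598.4 Ω.
577 Ω lies inside that range.

yes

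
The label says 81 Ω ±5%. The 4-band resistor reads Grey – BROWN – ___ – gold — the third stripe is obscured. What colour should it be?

black

81 Ω = 81 × 10^0.
The third band is the multiplier, 10^0, which is black.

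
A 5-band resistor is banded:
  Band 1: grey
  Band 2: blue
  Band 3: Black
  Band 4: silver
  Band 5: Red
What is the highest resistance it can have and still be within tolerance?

Grey → 8 (first significant figure)
Blue → 6 (second significant figure)
Black → 0 (third significant figure)
Silver → ×0.01 multiplier
Red → ±2% tolerance
860 × 0.01 = 8.6 Ω
Highest = 8.6 × (1 + 2/100) = 8.772 Ω.

8.772 Ω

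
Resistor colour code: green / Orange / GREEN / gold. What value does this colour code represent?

Green → 5 (first significant figure)
Orange → 3 (second significant figure)
Green → ×10^5 multiplier
53 × 100000 = 5300000 Ω

5300000 Ω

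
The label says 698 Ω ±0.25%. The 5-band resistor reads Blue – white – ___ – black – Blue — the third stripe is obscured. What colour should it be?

698 Ω = 698 × 10^0.
The third band gives digit 8 of the significand, and 8 is grey.

grey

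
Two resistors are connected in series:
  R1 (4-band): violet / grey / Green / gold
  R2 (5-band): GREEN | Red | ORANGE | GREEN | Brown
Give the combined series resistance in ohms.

R1: violet, grey → 78; green ×10^5 → 7800000 Ω.
R2: green, red, orange → 523; green ×10^5 → 52300000 Ω.
Series: 7800000 + 52300000 = 60100000 Ω.

60100000 Ω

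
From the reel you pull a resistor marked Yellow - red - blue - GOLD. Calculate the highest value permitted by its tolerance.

Yellow → 4 (first significant figure)
Red → 2 (second significant figure)
Blue → ×10^6 multiplier
Gold → ±5% tolerance
42 × 1000000 = 42000000 Ω
Highest = 42000000 × (1 + 5/100) = 44100000 Ω.

44100000 Ω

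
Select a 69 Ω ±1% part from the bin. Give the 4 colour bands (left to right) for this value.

blue, white, black, brown

69 Ω = 69 × 10^0.
6 → blue
9 → white
Multiplier 10^0 → black.
±1% tolerance → brown.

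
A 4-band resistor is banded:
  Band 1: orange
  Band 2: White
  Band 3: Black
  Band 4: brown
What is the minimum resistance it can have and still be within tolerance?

Orange → 3 (first significant figure)
White → 9 (second significant figure)
Black → ×1 multiplier
Brown → ±1% tolerance
39 × 1 = 39 Ω
Minimum = 39 × (1 − 1/100) = 38.61 Ω.

38.61 Ω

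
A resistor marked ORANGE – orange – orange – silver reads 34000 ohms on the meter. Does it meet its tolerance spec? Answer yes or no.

Orange → 3 (first significant figure)
Orange → 3 (second significant figure)
Orange → ×10^3 multiplier
Silver → ±10% tolerance
33 × 1000 = 33000 Ω
Allowed range: 29700 Ω to 36300 Ω.
34000 ohms lies inside that range.

yes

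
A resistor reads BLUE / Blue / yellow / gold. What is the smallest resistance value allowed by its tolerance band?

627000 Ω

Blue → 6 (first significant figure)
Blue → 6 (second significant figure)
Yellow → ×10^4 multiplier
Gold → ±5% tolerance
66 × 10000 = 660000 Ω
Smallest = 660000 × (1 − 5/100) = 627000 Ω.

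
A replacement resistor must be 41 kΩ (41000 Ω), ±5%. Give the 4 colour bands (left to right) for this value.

41000 Ω = 41 × 10^3.
4 → yellow
1 → brown
Multiplier 10^3 → orange.
±5% tolerance → gold.

yellow, brown, orange, gold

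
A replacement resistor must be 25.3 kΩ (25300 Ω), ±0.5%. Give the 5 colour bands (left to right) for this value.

red, green, orange, red, green

25300 Ω = 253 × 10^2.
2 → red
5 → green
3 → orange
Multiplier 10^2 → red.
±0.5% tolerance → green.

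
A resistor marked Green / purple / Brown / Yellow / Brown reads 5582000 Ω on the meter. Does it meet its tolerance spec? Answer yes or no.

Green → 5 (first significant figure)
Violet → 7 (second significant figure)
Brown → 1 (third significant figure)
Yellow → ×10^4 multiplier
Brown → ±1% tolerance
571 × 10000 = 5710000 Ω
Allowed range: 5652900 Ω to 5767100 Ω.
5582000 Ω lies outside that range.

no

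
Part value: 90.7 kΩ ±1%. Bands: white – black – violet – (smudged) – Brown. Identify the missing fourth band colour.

red

90700 Ω = 907 × 10^2.
The fourth band is the multiplier, 10^2, which is red.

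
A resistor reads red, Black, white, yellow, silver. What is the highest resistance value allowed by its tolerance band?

Red → 2 (first significant figure)
Black → 0 (second significant figure)
White → 9 (third significant figure)
Yellow → ×10^4 multiplier
Silver → ±10% tolerance
209 × 10000 = 2090000 Ω
Highest = 2090000 × (1 + 10/100) = 2299000 Ω.

2299000 Ω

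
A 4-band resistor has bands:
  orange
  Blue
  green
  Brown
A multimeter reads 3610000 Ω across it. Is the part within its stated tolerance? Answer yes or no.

yes

Orange → 3 (first significant figure)
Blue → 6 (second significant figure)
Green → ×10^5 multiplier
Brown → ±1% tolerance
36 × 100000 = 3600000 Ω
Allowed range: 3564000 Ω to 3636000 Ω.
3610000 Ω lies inside that range.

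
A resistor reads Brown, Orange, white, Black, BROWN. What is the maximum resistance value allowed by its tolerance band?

Brown → 1 (first significant figure)
Orange → 3 (second significant figure)
White → 9 (third significant figure)
Black → ×1 multiplier
Brown → ±1% tolerance
139 × 1 = 139 Ω
Maximum = 139 × (1 + 1/100) = 140.39 Ω.

140.39 Ω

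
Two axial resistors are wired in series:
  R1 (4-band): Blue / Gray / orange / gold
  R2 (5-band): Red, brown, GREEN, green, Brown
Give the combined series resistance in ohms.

21568000 Ω

R1: blue, grey → 68; orange ×10^3 → 68000 Ω.
R2: red, brown, green → 215; green ×10^5 → 21500000 Ω.
Series: 68000 + 21500000 = 21568000 Ω.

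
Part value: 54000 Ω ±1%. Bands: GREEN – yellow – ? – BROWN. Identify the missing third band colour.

54000 Ω = 54 × 10^3.
The third band is the multiplier, 10^3, which is orange.

orange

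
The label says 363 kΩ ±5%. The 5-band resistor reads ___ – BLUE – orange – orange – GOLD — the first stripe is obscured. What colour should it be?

363000 Ω = 363 × 10^3.
The first band gives digit 3 of the significand, and 3 is orange.

orange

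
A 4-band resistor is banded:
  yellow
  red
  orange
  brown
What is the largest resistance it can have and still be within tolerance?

42420 Ω

Yellow → 4 (first significant figure)
Red → 2 (second significant figure)
Orange → ×10^3 multiplier
Brown → ±1% tolerance
42 × 1000 = 42000 Ω
Largest = 42000 × (1 + 1/100) = 42420 Ω.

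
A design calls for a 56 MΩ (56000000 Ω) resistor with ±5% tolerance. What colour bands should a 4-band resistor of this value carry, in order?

56000000 Ω = 56 × 10^6.
5 → green
6 → blue
Multiplier 10^6 → blue.
±5% tolerance → gold.

green, blue, blue, gold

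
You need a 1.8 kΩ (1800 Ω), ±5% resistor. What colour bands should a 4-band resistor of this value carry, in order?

1800 Ω = 18 × 10^2.
1 → brown
8 → grey
Multiplier 10^2 → red.
±5% tolerance → gold.

brown, grey, red, gold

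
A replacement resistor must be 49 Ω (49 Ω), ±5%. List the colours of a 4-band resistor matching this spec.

yellow, white, black, gold

49 Ω = 49 × 10^0.
4 → yellow
9 → white
Multiplier 10^0 → black.
±5% tolerance → gold.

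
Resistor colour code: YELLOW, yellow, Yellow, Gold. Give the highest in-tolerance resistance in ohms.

Yellow → 4 (first significant figure)
Yellow → 4 (second significant figure)
Yellow → ×10^4 multiplier
Gold → ±5% tolerance
44 × 10000 = 440000 Ω
Highest = 440000 × (1 + 5/100) = 462000 Ω.

462000 Ω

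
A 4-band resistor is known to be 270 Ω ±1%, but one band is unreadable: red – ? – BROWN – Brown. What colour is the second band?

270 Ω = 27 × 10^1.
The second band gives digit 7 of the significand, and 7 is violet.

violet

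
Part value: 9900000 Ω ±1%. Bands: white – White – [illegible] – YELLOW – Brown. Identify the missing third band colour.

9900000 Ω = 990 × 10^4.
The third band gives digit 0 of the significand, and 0 is black.

black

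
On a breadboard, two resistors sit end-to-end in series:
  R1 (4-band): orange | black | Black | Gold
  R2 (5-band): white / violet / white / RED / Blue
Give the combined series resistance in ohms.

R1: orange, black → 30; black ×1 → 30 Ω.
R2: white, violet, white → 979; red ×10^2 → 97900 Ω.
Series: 30 + 97900 = 97930 Ω.

97930 Ω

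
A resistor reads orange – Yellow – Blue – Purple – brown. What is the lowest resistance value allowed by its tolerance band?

3425400000 Ω

Orange → 3 (first significant figure)
Yellow → 4 (second significant figure)
Blue → 6 (third significant figure)
Violet → ×10^7 multiplier
Brown → ±1% tolerance
346 × 10000000 = 3460000000 Ω
Lowest = 3460000000 × (1 − 1/100) = 3425400000 Ω.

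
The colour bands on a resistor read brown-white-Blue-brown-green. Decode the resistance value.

Brown → 1 (first significant figure)
White → 9 (second significant figure)
Blue → 6 (third significant figure)
Brown → ×10 multiplier
196 × 10 = 1960 Ω

1960 Ω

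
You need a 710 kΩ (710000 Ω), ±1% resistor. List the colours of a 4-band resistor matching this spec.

710000 Ω = 71 × 10^4.
7 → violet
1 → brown
Multiplier 10^4 → yellow.
±1% tolerance → brown.

violet, brown, yellow, brown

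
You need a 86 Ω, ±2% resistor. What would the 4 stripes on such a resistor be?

86 Ω = 86 × 10^0.
8 → grey
6 → blue
Multiplier 10^0 → black.
±2% tolerance → red.

grey, blue, black, red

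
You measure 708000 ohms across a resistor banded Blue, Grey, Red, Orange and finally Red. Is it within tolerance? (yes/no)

Blue → 6 (first significant figure)
Grey → 8 (second significant figure)
Red → 2 (third significant figure)
Orange → ×10^3 multiplier
Red → ±2% tolerance
682 × 1000 = 682000 Ω
Allowed range: 668360 Ω to 695640 Ω.
708000 ohms lies outside that range.

no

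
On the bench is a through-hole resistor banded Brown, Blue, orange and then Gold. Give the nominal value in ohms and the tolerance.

Brown → 1 (first significant figure)
Blue → 6 (second significant figure)
Orange → ×10^3 multiplier
Gold → ±5% tolerance
16 × 1000 = 16000 Ω

16000 Ω ±5%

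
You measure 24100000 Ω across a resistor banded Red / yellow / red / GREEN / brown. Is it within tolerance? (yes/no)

yes

Red → 2 (first significant figure)
Yellow → 4 (second significant figure)
Red → 2 (third significant figure)
Green → ×10^5 multiplier
Brown → ±1% tolerance
242 × 100000 = 24200000 Ω
Allowed range: 23958000 Ω to 24442000 Ω.
24100000 Ω lies inside that range.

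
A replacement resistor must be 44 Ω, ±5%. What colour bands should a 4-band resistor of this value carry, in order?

44 Ω = 44 × 10^0.
4 → yellow
4 → yellow
Multiplier 10^0 → black.
±5% tolerance → gold.

yellow, yellow, black, gold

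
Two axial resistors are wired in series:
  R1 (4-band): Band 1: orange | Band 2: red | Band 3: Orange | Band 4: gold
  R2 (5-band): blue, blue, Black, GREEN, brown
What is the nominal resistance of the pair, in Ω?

66032000 Ω

R1: orange, red → 32; orange ×10^3 → 32000 Ω.
R2: blue, blue, black → 660; green ×10^5 → 66000000 Ω.
Series: 32000 + 66000000 = 66032000 Ω.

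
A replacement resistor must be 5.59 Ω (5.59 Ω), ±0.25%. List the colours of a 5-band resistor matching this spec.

green, green, white, silver, blue

5.59 Ω = 559 × 10^-2.
5 → green
5 → green
9 → white
Multiplier 10^-2 → silver.
±0.25% tolerance → blue.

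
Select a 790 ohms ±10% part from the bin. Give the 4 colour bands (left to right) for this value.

violet, white, brown, silver

790 Ω = 79 × 10^1.
7 → violet
9 → white
Multiplier 10^1 → brown.
±10% tolerance → silver.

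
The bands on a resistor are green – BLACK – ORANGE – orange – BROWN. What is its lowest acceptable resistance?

Green → 5 (first significant figure)
Black → 0 (second significant figure)
Orange → 3 (third significant figure)
Orange → ×10^3 multiplier
Brown → ±1% tolerance
503 × 1000 = 503000 Ω
Lowest = 503000 × (1 − 1/100) = 497970 Ω.

497970 Ω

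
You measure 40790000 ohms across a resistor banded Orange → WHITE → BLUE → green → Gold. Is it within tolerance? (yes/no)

yes

Orange → 3 (first significant figure)
White → 9 (second significant figure)
Blue → 6 (third significant figure)
Green → ×10^5 multiplier
Gold → ±5% tolerance
396 × 100000 = 39600000 Ω
Allowed range: 37620000 Ω to 41580000 Ω.
40790000 ohms lies inside that range.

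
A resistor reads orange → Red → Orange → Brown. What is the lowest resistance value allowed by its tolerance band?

31680 Ω

Orange → 3 (first significant figure)
Red → 2 (second significant figure)
Orange → ×10^3 multiplier
Brown → ±1% tolerance
32 × 1000 = 32000 Ω
Lowest = 32000 × (1 − 1/100) = 31680 Ω.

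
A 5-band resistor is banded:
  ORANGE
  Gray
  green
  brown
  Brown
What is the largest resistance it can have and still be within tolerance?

Orange → 3 (first significant figure)
Grey → 8 (second significant figure)
Green → 5 (third significant figure)
Brown → ×10 multiplier
Brown → ±1% tolerance
385 × 10 = 3850 Ω
Largest = 3850 × (1 + 1/100) = 3888.5 Ω.

3888.5 Ω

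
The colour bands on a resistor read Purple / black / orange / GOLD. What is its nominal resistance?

Violet → 7 (first significant figure)
Black → 0 (second significant figure)
Orange → ×10^3 multiplier
70 × 1000 = 70000 Ω

70000 Ω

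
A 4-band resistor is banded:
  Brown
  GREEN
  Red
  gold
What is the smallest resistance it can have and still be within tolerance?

1425 Ω

Brown → 1 (first significant figure)
Green → 5 (second significant figure)
Red → ×10^2 multiplier
Gold → ±5% tolerance
15 × 100 = 1500 Ω
Smallest = 1500 × (1 − 5/100) = 1425 Ω.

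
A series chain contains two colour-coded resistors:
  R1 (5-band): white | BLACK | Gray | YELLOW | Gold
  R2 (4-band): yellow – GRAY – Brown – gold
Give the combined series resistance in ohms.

9080480 Ω

R1: white, black, grey → 908; yellow ×10^4 → 9080000 Ω.
R2: yellow, grey → 48; brown ×10 → 480 Ω.
Series: 9080000 + 480 = 9080480 Ω.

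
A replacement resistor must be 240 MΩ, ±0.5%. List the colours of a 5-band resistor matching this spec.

240000000 Ω = 240 × 10^6.
2 → red
4 → yellow
0 → black
Multiplier 10^6 → blue.
±0.5% tolerance → green.

red, yellow, black, blue, green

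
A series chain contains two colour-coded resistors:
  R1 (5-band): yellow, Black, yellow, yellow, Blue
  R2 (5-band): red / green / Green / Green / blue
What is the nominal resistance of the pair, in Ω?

R1: yellow, black, yellow → 404; yellow ×10^4 → 4040000 Ω.
R2: red, green, green → 255; green ×10^5 → 25500000 Ω.
Series: 4040000 + 25500000 = 29540000 Ω.

29540000 Ω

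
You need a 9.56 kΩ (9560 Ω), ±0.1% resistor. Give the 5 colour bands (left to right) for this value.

9560 Ω = 956 × 10^1.
9 → white
5 → green
6 → blue
Multiplier 10^1 → brown.
±0.1% tolerance → violet.

white, green, blue, brown, violet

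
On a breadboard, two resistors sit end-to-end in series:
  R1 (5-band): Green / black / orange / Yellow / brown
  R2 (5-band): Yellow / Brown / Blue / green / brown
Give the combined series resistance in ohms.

R1: green, black, orange → 503; yellow ×10^4 → 5030000 Ω.
R2: yellow, brown, blue → 416; green ×10^5 → 41600000 Ω.
Series: 5030000 + 41600000 = 46630000 Ω.

46630000 Ω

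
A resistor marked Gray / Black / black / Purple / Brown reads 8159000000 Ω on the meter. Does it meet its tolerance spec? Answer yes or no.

no

Grey → 8 (first significant figure)
Black → 0 (second significant figure)
Black → 0 (third significant figure)
Violet → ×10^7 multiplier
Brown → ±1% tolerance
800 × 10000000 = 8000000000 Ω
Allowed range: 7920000000 Ω to 8080000000 Ω.
8159000000 Ω lies outside that range.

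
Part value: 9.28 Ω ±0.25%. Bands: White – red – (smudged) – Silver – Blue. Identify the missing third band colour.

9.28 Ω = 928 × 10^-2.
The third band gives digit 8 of the significand, and 8 is grey.

grey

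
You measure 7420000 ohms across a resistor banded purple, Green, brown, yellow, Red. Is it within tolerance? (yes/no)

Violet → 7 (first significant figure)
Green → 5 (second significant figure)
Brown → 1 (third significant figure)
Yellow → ×10^4 multiplier
Red → ±2% tolerance
751 × 10000 = 7510000 Ω
Allowed range: 7359800 Ω to 7660200 Ω.
7420000 ohms lies inside that range.

yes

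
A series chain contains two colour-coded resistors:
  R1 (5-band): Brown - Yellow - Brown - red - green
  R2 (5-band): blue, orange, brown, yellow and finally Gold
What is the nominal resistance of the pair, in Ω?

6324100 Ω

R1: brown, yellow, brown → 141; red ×10^2 → 14100 Ω.
R2: blue, orange, brown → 631; yellow ×10^4 → 6310000 Ω.
Series: 14100 + 6310000 = 6324100 Ω.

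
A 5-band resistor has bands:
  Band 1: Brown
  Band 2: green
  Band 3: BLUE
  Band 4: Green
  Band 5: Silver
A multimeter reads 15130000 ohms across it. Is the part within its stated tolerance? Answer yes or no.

Brown → 1 (first significant figure)
Green → 5 (second significant figure)
Blue → 6 (third significant figure)
Green → ×10^5 multiplier
Silver → ±10% tolerance
156 × 100000 = 15600000 Ω
Allowed range: 14040000 Ω to 17160000 Ω.
15130000 ohms lies inside that range.

yes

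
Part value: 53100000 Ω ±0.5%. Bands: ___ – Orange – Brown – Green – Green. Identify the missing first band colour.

green

53100000 Ω = 531 × 10^5.
The first band gives digit 5 of the significand, and 5 is green.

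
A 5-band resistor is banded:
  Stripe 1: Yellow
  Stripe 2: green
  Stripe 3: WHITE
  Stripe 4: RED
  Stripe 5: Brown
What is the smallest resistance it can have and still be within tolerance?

Yellow → 4 (first significant figure)
Green → 5 (second significant figure)
White → 9 (third significant figure)
Red → ×10^2 multiplier
Brown → ±1% tolerance
459 × 100 = 45900 Ω
Smallest = 45900 × (1 − 1/100) = 45441 Ω.

45441 Ω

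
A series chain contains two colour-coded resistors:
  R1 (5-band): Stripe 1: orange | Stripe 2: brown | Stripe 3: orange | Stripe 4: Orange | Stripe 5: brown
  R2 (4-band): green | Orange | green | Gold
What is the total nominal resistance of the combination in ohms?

5613000 Ω

R1: orange, brown, orange → 313; orange ×10^3 → 313000 Ω.
R2: green, orange → 53; green ×10^5 → 5300000 Ω.
Series: 313000 + 5300000 = 5613000 Ω.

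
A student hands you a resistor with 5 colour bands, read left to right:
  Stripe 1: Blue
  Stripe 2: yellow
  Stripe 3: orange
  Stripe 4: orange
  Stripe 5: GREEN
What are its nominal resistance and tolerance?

Blue → 6 (first significant figure)
Yellow → 4 (second significant figure)
Orange → 3 (third significant figure)
Orange → ×10^3 multiplier
Green → ±0.5% tolerance
643 × 1000 = 643000 Ω

643000 Ω ±0.5%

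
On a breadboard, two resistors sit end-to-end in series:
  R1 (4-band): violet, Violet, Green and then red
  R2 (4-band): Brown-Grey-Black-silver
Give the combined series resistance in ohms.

R1: violet, violet → 77; green ×10^5 → 7700000 Ω.
R2: brown, grey → 18; black ×1 → 18 Ω.
Series: 7700000 + 18 = 7700018 Ω.

7700018 Ω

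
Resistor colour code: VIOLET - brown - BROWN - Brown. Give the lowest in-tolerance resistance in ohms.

Violet → 7 (first significant figure)
Brown → 1 (second significant figure)
Brown → ×10 multiplier
Brown → ±1% tolerance
71 × 10 = 710 Ω
Lowest = 710 × (1 − 1/100) = 702.9 Ω.

702.9 Ω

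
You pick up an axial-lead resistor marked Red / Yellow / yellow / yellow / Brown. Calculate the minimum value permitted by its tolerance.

2415600 Ω

Red → 2 (first significant figure)
Yellow → 4 (second significant figure)
Yellow → 4 (third significant figure)
Yellow → ×10^4 multiplier
Brown → ±1% tolerance
244 × 10000 = 2440000 Ω
Minimum = 2440000 × (1 − 1/100) = 2415600 Ω.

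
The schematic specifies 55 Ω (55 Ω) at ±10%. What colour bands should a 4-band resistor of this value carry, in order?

55 Ω = 55 × 10^0.
5 → green
5 → green
Multiplier 10^0 → black.
±10% tolerance → silver.

green, green, black, silver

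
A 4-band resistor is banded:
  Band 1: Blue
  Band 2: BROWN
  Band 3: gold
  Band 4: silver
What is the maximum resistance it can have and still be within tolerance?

Blue → 6 (first significant figure)
Brown → 1 (second significant figure)
Gold → ×0.1 multiplier
Silver → ±10% tolerance
61 × 0.1 = 6.1 Ω
Maximum = 6.1 × (1 + 10/100) = 6.71 Ω.

6.71 Ω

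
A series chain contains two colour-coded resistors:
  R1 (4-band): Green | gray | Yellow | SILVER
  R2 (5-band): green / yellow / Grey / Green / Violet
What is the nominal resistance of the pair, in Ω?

55380000 Ω

R1: green, grey → 58; yellow ×10^4 → 580000 Ω.
R2: green, yellow, grey → 548; green ×10^5 → 54800000 Ω.
Series: 580000 + 54800000 = 55380000 Ω.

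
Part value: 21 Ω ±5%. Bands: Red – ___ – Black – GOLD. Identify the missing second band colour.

brown

21 Ω = 21 × 10^0.
The second band gives digit 1 of the significand, and 1 is brown.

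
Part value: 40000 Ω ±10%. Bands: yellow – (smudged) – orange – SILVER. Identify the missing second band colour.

40000 Ω = 40 × 10^3.
The second band gives digit 0 of the significand, and 0 is black.

black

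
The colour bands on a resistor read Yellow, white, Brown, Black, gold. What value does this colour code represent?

491 Ω

Yellow → 4 (first significant figure)
White → 9 (second significant figure)
Brown → 1 (third significant figure)
Black → ×1 multiplier
491 × 1 = 491 Ω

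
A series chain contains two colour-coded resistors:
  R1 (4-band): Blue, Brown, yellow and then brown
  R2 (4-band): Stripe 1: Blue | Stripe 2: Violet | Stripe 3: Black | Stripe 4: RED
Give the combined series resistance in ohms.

R1: blue, brown → 61; yellow ×10^4 → 610000 Ω.
R2: blue, violet → 67; black ×1 → 67 Ω.
Series: 610000 + 67 = 610067 Ω.

610067 Ω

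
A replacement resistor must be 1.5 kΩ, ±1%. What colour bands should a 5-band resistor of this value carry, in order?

1500 Ω = 150 × 10^1.
1 → brown
5 → green
0 → black
Multiplier 10^1 → brown.
±1% tolerance → brown.

brown, green, black, brown, brown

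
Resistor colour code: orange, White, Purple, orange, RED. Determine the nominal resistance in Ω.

397000 Ω

Orange → 3 (first significant figure)
White → 9 (second significant figure)
Violet → 7 (third significant figure)
Orange → ×10^3 multiplier
397 × 1000 = 397000 Ω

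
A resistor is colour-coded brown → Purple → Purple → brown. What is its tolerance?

The last band, brown, is the tolerance band.
Brown corresponds to ±1%.

±1%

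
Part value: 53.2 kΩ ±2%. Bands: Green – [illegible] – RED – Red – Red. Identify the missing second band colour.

orange

53200 Ω = 532 × 10^2.
The second band gives digit 3 of the significand, and 3 is orange.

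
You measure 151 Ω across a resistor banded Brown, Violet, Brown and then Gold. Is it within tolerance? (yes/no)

Brown → 1 (first significant figure)
Violet → 7 (second significant figure)
Brown → ×10 multiplier
Gold → ±5% tolerance
17 × 10 = 170 Ω
Allowed range: 161.5 Ω to 178.5 Ω.
151 Ω lies outside that range.

no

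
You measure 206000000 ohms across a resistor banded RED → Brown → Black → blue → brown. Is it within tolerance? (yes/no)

no

Red → 2 (first significant figure)
Brown → 1 (second significant figure)
Black → 0 (third significant figure)
Blue → ×10^6 multiplier
Brown → ±1% tolerance
210 × 1000000 = 210000000 Ω
Allowed range: 207900000 Ω to 212100000 Ω.
206000000 ohms lies outside that range.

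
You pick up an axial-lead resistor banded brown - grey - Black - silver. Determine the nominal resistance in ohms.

18 Ω

Brown → 1 (first significant figure)
Grey → 8 (second significant figure)
Black → ×1 multiplier
18 × 1 = 18 Ω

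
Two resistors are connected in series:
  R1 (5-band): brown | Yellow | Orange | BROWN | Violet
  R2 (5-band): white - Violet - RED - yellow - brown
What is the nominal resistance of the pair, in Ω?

R1: brown, yellow, orange → 143; brown ×10 → 1430 Ω.
R2: white, violet, red → 972; yellow ×10^4 → 9720000 Ω.
Series: 1430 + 9720000 = 9721430 Ω.

9721430 Ω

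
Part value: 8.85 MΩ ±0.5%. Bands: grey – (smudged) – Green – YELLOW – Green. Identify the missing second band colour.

8850000 Ω = 885 × 10^4.
The second band gives digit 8 of the significand, and 8 is grey.

grey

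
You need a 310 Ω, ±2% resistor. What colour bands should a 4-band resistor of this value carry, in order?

orange, brown, brown, red

310 Ω = 31 × 10^1.
3 → orange
1 → brown
Multiplier 10^1 → brown.
±2% tolerance → red.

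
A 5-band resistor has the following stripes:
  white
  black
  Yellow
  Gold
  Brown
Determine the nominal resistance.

White → 9 (first significant figure)
Black → 0 (second significant figure)
Yellow → 4 (third significant figure)
Gold → ×0.1 multiplier
904 × 0.1 = 90.4 Ω

90.4 Ω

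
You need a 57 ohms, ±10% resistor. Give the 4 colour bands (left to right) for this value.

57 Ω = 57 × 10^0.
5 → green
7 → violet
Multiplier 10^0 → black.
±10% tolerance → silver.

green, violet, black, silver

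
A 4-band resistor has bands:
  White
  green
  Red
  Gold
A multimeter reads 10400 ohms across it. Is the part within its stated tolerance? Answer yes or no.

White → 9 (first significant figure)
Green → 5 (second significant figure)
Red → ×10^2 multiplier
Gold → ±5% tolerance
95 × 100 = 9500 Ω
Allowed range: 9025 Ω to 9975 Ω.
10400 ohms lies outside that range.

no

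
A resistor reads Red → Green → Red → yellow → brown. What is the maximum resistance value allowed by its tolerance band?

Red → 2 (first significant figure)
Green → 5 (second significant figure)
Red → 2 (third significant figure)
Yellow → ×10^4 multiplier
Brown → ±1% tolerance
252 × 10000 = 2520000 Ω
Maximum = 2520000 × (1 + 1/100) = 2545200 Ω.

2545200 Ω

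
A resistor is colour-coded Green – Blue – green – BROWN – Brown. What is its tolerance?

±1%

The last band, brown, is the tolerance band.
Brown corresponds to ±1%.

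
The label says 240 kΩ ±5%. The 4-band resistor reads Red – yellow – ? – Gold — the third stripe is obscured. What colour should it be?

240000 Ω = 24 × 10^4.
The third band is the multiplier, 10^4, which is yellow.

yellow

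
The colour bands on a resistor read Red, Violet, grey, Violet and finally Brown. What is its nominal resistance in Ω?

Red → 2 (first significant figure)
Violet → 7 (second significant figure)
Grey → 8 (third significant figure)
Violet → ×10^7 multiplier
278 × 10000000 = 2780000000 Ω

2780000000 Ω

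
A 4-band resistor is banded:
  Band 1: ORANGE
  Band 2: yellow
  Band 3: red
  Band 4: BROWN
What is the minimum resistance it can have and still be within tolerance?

Orange → 3 (first significant figure)
Yellow → 4 (second significant figure)
Red → ×10^2 multiplier
Brown → ±1% tolerance
34 × 100 = 3400 Ω
Minimum = 3400 × (1 − 1/100) = 3366 Ω.

3366 Ω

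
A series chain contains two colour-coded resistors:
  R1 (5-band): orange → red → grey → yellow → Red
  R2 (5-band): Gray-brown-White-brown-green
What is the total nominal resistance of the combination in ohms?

R1: orange, red, grey → 328; yellow ×10^4 → 3280000 Ω.
R2: grey, brown, white → 819; brown ×10 → 8190 Ω.
Series: 3280000 + 8190 = 3288190 Ω.

3288190 Ω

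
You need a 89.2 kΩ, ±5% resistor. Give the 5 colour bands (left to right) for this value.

89200 Ω = 892 × 10^2.
8 → grey
9 → white
2 → red
Multiplier 10^2 → red.
±5% tolerance → gold.

grey, white, red, red, gold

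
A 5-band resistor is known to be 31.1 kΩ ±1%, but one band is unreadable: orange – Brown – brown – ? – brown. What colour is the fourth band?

red

31100 Ω = 311 × 10^2.
The fourth band is the multiplier, 10^2, which is red.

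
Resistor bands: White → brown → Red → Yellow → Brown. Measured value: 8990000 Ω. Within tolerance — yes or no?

no

White → 9 (first significant figure)
Brown → 1 (second significant figure)
Red → 2 (third significant figure)
Yellow → ×10^4 multiplier
Brown → ±1% tolerance
912 × 10000 = 9120000 Ω
Allowed range: 9028800 Ω to 9211200 Ω.
8990000 Ω lies outside that range.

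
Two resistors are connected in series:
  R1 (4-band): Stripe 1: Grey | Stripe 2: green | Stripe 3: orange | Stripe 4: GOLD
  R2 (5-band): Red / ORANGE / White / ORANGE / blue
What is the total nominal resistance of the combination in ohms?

324000 Ω

R1: grey, green → 85; orange ×10^3 → 85000 Ω.
R2: red, orange, white → 239; orange ×10^3 → 239000 Ω.
Series: 85000 + 239000 = 324000 Ω.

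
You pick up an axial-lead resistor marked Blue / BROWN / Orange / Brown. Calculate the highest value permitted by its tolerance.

61610 Ω

Blue → 6 (first significant figure)
Brown → 1 (second significant figure)
Orange → ×10^3 multiplier
Brown → ±1% tolerance
61 × 1000 = 61000 Ω
Highest = 61000 × (1 + 1/100) = 61610 Ω.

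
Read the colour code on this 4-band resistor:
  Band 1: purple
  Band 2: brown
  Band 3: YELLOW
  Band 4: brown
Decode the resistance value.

710000 Ω

Violet → 7 (first significant figure)
Brown → 1 (second significant figure)
Yellow → ×10^4 multiplier
71 × 10000 = 710000 Ω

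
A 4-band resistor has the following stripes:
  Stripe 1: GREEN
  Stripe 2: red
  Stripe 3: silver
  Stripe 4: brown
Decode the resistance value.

0.52 Ω

Green → 5 (first significant figure)
Red → 2 (second significant figure)
Silver → ×0.01 multiplier
52 × 0.01 = 0.52 Ω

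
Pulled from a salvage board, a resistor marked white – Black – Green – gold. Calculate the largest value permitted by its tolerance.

White → 9 (first significant figure)
Black → 0 (second significant figure)
Green → ×10^5 multiplier
Gold → ±5% tolerance
90 × 100000 = 9000000 Ω
Largest = 9000000 × (1 + 5/100) = 9450000 Ω.

9450000 Ω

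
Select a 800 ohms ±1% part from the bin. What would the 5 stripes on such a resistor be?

grey, black, black, black, brown

800 Ω = 800 × 10^0.
8 → grey
0 → black
0 → black
Multiplier 10^0 → black.
±1% tolerance → brown.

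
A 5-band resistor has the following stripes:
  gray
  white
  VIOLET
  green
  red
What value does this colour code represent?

Grey → 8 (first significant figure)
White → 9 (second significant figure)
Violet → 7 (third significant figure)
Green → ×10^5 multiplier
897 × 100000 = 89700000 Ω

89700000 Ω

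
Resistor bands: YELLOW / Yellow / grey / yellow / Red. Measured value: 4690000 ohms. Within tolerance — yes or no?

no

Yellow → 4 (first significant figure)
Yellow → 4 (second significant figure)
Grey → 8 (third significant figure)
Yellow → ×10^4 multiplier
Red → ±2% tolerance
448 × 10000 = 4480000 Ω
Allowed range: 4390400 Ω to 4569600 Ω.
4690000 ohms lies outside that range.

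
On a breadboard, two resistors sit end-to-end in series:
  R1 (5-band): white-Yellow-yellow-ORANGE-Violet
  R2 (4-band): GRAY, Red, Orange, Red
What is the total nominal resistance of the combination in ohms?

R1: white, yellow, yellow → 944; orange ×10^3 → 944000 Ω.
R2: grey, red → 82; orange ×10^3 → 82000 Ω.
Series: 944000 + 82000 = 1026000 Ω.

1026000 Ω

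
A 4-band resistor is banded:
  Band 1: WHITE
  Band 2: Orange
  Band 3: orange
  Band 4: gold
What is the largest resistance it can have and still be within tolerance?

97650 Ω

White → 9 (first significant figure)
Orange → 3 (second significant figure)
Orange → ×10^3 multiplier
Gold → ±5% tolerance
93 × 1000 = 93000 Ω
Largest = 93000 × (1 + 5/100) = 97650 Ω.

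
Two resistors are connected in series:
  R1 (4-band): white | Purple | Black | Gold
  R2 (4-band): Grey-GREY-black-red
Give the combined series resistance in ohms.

185 Ω

R1: white, violet → 97; black ×1 → 97 Ω.
R2: grey, grey → 88; black ×1 → 88 Ω.
Series: 97 + 88 = 185 Ω.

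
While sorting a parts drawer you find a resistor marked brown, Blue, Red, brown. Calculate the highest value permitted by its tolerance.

1616 Ω

Brown → 1 (first significant figure)
Blue → 6 (second significant figure)
Red → ×10^2 multiplier
Brown → ±1% tolerance
16 × 100 = 1600 Ω
Highest = 1600 × (1 + 1/100) = 1616 Ω.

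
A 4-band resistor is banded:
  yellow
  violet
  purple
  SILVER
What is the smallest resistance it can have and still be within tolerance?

423000000 Ω

Yellow → 4 (first significant figure)
Violet → 7 (second significant figure)
Violet → ×10^7 multiplier
Silver → ±10% tolerance
47 × 10000000 = 470000000 Ω
Smallest = 470000000 × (1 − 10/100) = 423000000 Ω.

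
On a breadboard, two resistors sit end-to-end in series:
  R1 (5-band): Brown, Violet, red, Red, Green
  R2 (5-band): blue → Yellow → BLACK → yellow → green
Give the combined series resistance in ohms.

6417200 Ω

R1: brown, violet, red → 172; red ×10^2 → 17200 Ω.
R2: blue, yellow, black → 640; yellow ×10^4 → 6400000 Ω.
Series: 17200 + 6400000 = 6417200 Ω.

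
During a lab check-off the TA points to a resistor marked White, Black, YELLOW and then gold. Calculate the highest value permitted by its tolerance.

White → 9 (first significant figure)
Black → 0 (second significant figure)
Yellow → ×10^4 multiplier
Gold → ±5% tolerance
90 × 10000 = 900000 Ω
Highest = 900000 × (1 + 5/100) = 945000 Ω.

945000 Ω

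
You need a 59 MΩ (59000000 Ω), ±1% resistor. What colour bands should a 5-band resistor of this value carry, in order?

59000000 Ω = 590 × 10^5.
5 → green
9 → white
0 → black
Multiplier 10^5 → green.
±1% tolerance → brown.

green, white, black, green, brown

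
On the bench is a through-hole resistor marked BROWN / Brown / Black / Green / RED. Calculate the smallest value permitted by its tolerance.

10780000 Ω

Brown → 1 (first significant figure)
Brown → 1 (second significant figure)
Black → 0 (third significant figure)
Green → ×10^5 multiplier
Red → ±2% tolerance
110 × 100000 = 11000000 Ω
Smallest = 11000000 × (1 − 2/100) = 10780000 Ω.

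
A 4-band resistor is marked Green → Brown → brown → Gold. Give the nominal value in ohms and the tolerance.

Green → 5 (first significant figure)
Brown → 1 (second significant figure)
Brown → ×10 multiplier
Gold → ±5% tolerance
51 × 10 = 510 Ω

510 Ω ±5%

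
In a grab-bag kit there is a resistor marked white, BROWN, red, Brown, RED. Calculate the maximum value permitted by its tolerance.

White → 9 (first significant figure)
Brown → 1 (second significant figure)
Red → 2 (third significant figure)
Brown → ×10 multiplier
Red → ±2% tolerance
912 × 10 = 9120 Ω
Maximum = 9120 × (1 + 2/100) = 9302.4 Ω.

9302.4 Ω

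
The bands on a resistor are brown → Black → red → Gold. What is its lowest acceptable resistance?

950 Ω

Brown → 1 (first significant figure)
Black → 0 (second significant figure)
Red → ×10^2 multiplier
Gold → ±5% tolerance
10 × 100 = 1000 Ω
Lowest = 1000 × (1 − 5/100) = 950 Ω.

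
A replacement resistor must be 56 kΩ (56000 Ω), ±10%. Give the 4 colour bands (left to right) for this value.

green, blue, orange, silver

56000 Ω = 56 × 10^3.
5 → green
6 → blue
Multiplier 10^3 → orange.
±10% tolerance → silver.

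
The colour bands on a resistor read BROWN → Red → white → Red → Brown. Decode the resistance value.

Brown → 1 (first significant figure)
Red → 2 (second significant figure)
White → 9 (third significant figure)
Red → ×10^2 multiplier
129 × 100 = 12900 Ω

12900 Ω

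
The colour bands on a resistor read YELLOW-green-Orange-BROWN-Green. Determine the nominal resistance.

Yellow → 4 (first significant figure)
Green → 5 (second significant figure)
Orange → 3 (third significant figure)
Brown → ×10 multiplier
453 × 10 = 4530 Ω

4530 Ω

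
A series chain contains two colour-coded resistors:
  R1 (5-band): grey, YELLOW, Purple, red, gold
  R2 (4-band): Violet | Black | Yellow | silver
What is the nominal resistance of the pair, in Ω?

R1: grey, yellow, violet → 847; red ×10^2 → 84700 Ω.
R2: violet, black → 70; yellow ×10^4 → 700000 Ω.
Series: 84700 + 700000 = 784700 Ω.

784700 Ω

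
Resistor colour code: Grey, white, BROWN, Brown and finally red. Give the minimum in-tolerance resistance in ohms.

8731.8 Ω

Grey → 8 (first significant figure)
White → 9 (second significant figure)
Brown → 1 (third significant figure)
Brown → ×10 multiplier
Red → ±2% tolerance
891 × 10 = 8910 Ω
Minimum = 8910 × (1 − 2/100) = 8731.8 Ω.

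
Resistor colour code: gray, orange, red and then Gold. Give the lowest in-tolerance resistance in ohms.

Grey → 8 (first significant figure)
Orange → 3 (second significant figure)
Red → ×10^2 multiplier
Gold → ±5% tolerance
83 × 100 = 8300 Ω
Lowest = 8300 × (1 − 5/100) = 7885 Ω.

7885 Ω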